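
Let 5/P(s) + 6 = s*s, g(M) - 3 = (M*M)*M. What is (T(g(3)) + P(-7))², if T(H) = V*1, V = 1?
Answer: 2304/1849 ≈ 1.2461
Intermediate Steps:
g(M) = 3 + M³ (g(M) = 3 + (M*M)*M = 3 + M²*M = 3 + M³)
T(H) = 1 (T(H) = 1*1 = 1)
P(s) = 5/(-6 + s²) (P(s) = 5/(-6 + s*s) = 5/(-6 + s²))
(T(g(3)) + P(-7))² = (1 + 5/(-6 + (-7)²))² = (1 + 5/(-6 + 49))² = (1 + 5/43)² = (48/43)² = 2304/1849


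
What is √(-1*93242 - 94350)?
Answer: 2*I*√46898 ≈ 433.12*I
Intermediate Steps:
√(-1*93242 - 94350) = √(-93242 - 94350) = √(-187592) = 2*I*√46898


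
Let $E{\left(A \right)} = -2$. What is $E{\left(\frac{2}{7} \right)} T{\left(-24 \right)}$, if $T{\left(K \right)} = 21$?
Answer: $-42$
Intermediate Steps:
$E{\left(\frac{2}{7} \right)} T{\left(-24 \right)} = \left(-2\right) 21 = -42$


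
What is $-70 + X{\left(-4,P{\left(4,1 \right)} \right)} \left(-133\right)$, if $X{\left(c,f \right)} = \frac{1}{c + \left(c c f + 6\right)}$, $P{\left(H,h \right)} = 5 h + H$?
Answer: $- \frac{10353}{146} \approx -70.911$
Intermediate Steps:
$P{\left(H,h \right)} = H + 5 h$
$X{\left(c,f \right)} = \frac{1}{6 + c + f c^{2}}$ ($X{\left(c,f \right)} = \frac{1}{c + \left(c^{2} f + 6\right)} = \frac{1}{c + \left(f c^{2} + 6\right)} = \frac{1}{c + \left(6 + f c^{2}\right)} = \frac{1}{6 + c + f c^{2}}$)
$-70 + X{\left(-4,P{\left(4,1 \right)} \right)} \left(-133\right) = -70 + \frac{1}{6 - 4 + \left(4 + 5 \cdot 1\right) \left(-4\right)^{2}} \left(-133\right) = -70 + \frac{1}{6 - 4 + \left(4 + 5\right) 16} \left(-133\right) = -70 + \frac{1}{6 - 4 + 9 \cdot 16} \left(-133\right) = -70 + \frac{1}{6 - 4 + 144} \left(-133\right) = -70 + \frac{1}{146} \left(-133\right) = -70 - \frac{133}{146} = - \frac{10353}{146}$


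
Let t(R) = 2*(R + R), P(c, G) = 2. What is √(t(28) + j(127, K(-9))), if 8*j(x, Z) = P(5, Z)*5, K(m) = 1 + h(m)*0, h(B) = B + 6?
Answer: √453/2 ≈ 10.642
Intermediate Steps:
h(B) = 6 + B
K(m) = 1 (K(m) = 1 + (6 + m)*0 = 1 + 0 = 1)
j(x, Z) = 5/4 (j(x, Z) = (2*5)/8 = (⅛)*10 = 5/4)
t(R) = 4*R (t(R) = 2*(2*R) = 4*R)
√(t(28) + j(127, K(-9))) = √(4*28 + 5/4) = √(112 + 5/4) = √(453/4) = √453/2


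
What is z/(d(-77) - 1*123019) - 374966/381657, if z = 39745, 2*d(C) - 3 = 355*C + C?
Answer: -44290414244/34787653893 ≈ -1.2732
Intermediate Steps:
d(C) = 3/2 + 178*C (d(C) = 3/2 + (355*C + C)/2 = 3/2 + (356*C)/2 = 3/2 + 178*C)
z/(d(-77) - 1*123019) - 374966/381657 = 39745/((3/2 + 178*(-77)) - 1*123019) - 374966/381657 = 39745/((3/2 - 13706) - 123019) - 374966*1/381657 = 39745/(-27409/2 - 123019) - 374966/381657 = 39745/(-273447/2) - 374966/381657 = 39745*(-2/273447) - 374966/381657 = -79490/273447 - 374966/381657 = -44290414244/34787653893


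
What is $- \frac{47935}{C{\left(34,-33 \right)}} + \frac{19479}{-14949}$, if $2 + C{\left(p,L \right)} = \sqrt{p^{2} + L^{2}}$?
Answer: $- \frac{1086691}{24651} - \frac{47935 \sqrt{2245}}{2241} \approx -1057.6$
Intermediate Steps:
$C{\left(p,L \right)} = -2 + \sqrt{L^{2} + p^{2}}$ ($C{\left(p,L \right)} = -2 + \sqrt{p^{2} + L^{2}} = -2 + \sqrt{L^{2} + p^{2}}$)
$- \frac{47935}{C{\left(34,-33 \right)}} + \frac{19479}{-14949} = - \frac{47935}{-2 + \sqrt{\left(-33\right)^{2} + 34^{2}}} + \frac{19479}{-14949} = - \frac{47935}{-2 + \sqrt{1089 + 1156}} + 19479 \left(- \frac{1}{14949}\right) = - \frac{47935}{-2 + \sqrt{2245}} - \frac{43}{33} = - \frac{43}{33} - \frac{47935}{-2 + \sqrt{2245}}$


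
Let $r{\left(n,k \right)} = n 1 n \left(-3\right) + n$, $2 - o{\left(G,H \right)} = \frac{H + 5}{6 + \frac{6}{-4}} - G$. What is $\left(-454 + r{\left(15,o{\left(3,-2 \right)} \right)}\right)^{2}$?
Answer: $1240996$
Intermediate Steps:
$o{\left(G,H \right)} = \frac{8}{9} + G - \frac{2 H}{9}$ ($o{\left(G,H \right)} = 2 - \left(\frac{H + 5}{6 + \frac{6}{-4}} - G\right) = 2 - \left(\frac{5 + H}{6 + 6 \left(- \frac{1}{4}\right)} - G\right) = 2 - \left(\frac{5 + H}{6 - \frac{3}{2}} - G\right) = 2 - \left(\frac{5 + H}{\frac{9}{2}} - G\right) = 2 - \left(\left(5 + H\right) \frac{2}{9} - G\right) = 2 - \left(\left(\frac{10}{9} + \frac{2 H}{9}\right) - G\right) = 2 - \left(\frac{10}{9} - G + \frac{2 H}{9}\right) = \frac{8}{9} + G - \frac{2 H}{9}$)
$r{\left(n,k \right)} = n - 3 n^{2}$ ($r{\left(n,k \right)} = n n \left(-3\right) + n = n^{2} \left(-3\right) + n = - 3 n^{2} + n = n - 3 n^{2}$)
$\left(-454 + r{\left(15,o{\left(3,-2 \right)} \right)}\right)^{2} = \left(-454 + 15 \left(1 - 45\right)\right)^{2} = \left(-454 + 15 \left(-44\right)\right)^{2} = \left(-454 - 660\right)^{2} = \left(-1114\right)^{2} = 1240996$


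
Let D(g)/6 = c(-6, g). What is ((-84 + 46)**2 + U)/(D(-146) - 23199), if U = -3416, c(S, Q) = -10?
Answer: 1972/23259 ≈ 0.084784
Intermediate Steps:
D(g) = -60 (D(g) = 6*(-10) = -60)
((-84 + 46)**2 + U)/(D(-146) - 23199) = ((-84 + 46)**2 - 3416)/(-60 - 23199) = ((-38)**2 - 3416)/(-23259) = (1444 - 3416)*(-1/23259) = -1972*(-1/23259) = 1972/23259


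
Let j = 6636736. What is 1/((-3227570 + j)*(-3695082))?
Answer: -1/12597147921612 ≈ -7.9383e-14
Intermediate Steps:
1/((-3227570 + j)*(-3695082)) = 1/((-3227570 + 6636736)*(-3695082)) = -1/3695082/3409166 = (1/3409166)*(-1/3695082) = -1/12597147921612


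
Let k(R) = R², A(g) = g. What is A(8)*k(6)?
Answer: 288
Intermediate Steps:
A(8)*k(6) = 8*6² = 8*36 = 288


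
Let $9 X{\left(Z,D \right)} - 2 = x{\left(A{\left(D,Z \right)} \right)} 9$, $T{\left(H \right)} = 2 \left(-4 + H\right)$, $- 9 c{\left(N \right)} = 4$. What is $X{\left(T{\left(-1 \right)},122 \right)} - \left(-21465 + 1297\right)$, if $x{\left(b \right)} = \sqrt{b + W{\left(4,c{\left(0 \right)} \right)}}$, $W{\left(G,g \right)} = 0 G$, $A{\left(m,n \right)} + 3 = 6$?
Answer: $\frac{181514}{9} + \sqrt{3} \approx 20170.0$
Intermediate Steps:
$c{\left(N \right)} = - \frac{4}{9}$ ($c{\left(N \right)} = \left(- \frac{1}{9}\right) 4 = - \frac{4}{9}$)
$A{\left(m,n \right)} = 3$ ($A{\left(m,n \right)} = -3 + 6 = 3$)
$W{\left(G,g \right)} = 0$
$T{\left(H \right)} = -8 + 2 H$
$x{\left(b \right)} = \sqrt{b}$ ($x{\left(b \right)} = \sqrt{b + 0} = \sqrt{b}$)
$X{\left(Z,D \right)} = \frac{2}{9} + \sqrt{3}$ ($X{\left(Z,D \right)} = \frac{2}{9} + \frac{\sqrt{3} \cdot 9}{9} = \frac{2}{9} + \frac{9 \sqrt{3}}{9} = \frac{2}{9} + \sqrt{3}$)
$X{\left(T{\left(-1 \right)},122 \right)} - \left(-21465 + 1297\right) = \left(\frac{2}{9} + \sqrt{3}\right) - \left(-21465 + 1297\right) = \left(\frac{2}{9} + \sqrt{3}\right) - -20168 = \left(\frac{2}{9} + \sqrt{3}\right) + 20168 = \frac{181514}{9} + \sqrt{3}$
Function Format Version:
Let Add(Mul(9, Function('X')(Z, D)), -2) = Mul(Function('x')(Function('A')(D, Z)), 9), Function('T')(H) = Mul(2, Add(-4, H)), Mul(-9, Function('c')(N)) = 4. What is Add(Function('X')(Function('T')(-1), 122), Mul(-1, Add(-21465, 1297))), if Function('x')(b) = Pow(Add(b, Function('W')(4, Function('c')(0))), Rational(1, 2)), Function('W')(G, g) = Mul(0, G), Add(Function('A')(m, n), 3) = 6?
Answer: Add(Rational(181514, 9), Pow(3, Rational(1, 2))) ≈ 20170.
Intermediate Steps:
Function('c')(N) = Rational(-4, 9) (Function('c')(N) = Mul(Rational(-1, 9), 4) = Rational(-4, 9))
Function('A')(m, n) = 3 (Function('A')(m, n) = Add(-3, 6) = 3)
Function('W')(G, g) = 0
Function('T')(H) = Add(-8, Mul(2, H))
Function('x')(b) = Pow(b, Rational(1, 2)) (Function('x')(b) = Pow(Add(b, 0), Rational(1, 2)) = Pow(b, Rational(1, 2)))
Function('X')(Z, D) = Add(Rational(2, 9), Pow(3, Rational(1, 2))) (Function('X')(Z, D) = Add(Rational(2, 9), Mul(Rational(1, 9), Mul(Pow(3, Rational(1, 2)), 9))) = Add(Rational(2, 9), Mul(Rational(1, 9), Mul(9, Pow(3, Rational(1, 2))))) = Add(Rational(2, 9), Pow(3, Rational(1, 2))))
Add(Function('X')(Function('T')(-1), 122), Mul(-1, Add(-21465, 1297))) = Add(Add(Rational(2, 9), Pow(3, Rational(1, 2))), Mul(-1, Add(-21465, 1297))) = Add(Add(Rational(2, 9), Pow(3, Rational(1, 2))), Mul(-1, -20168)) = Add(Add(Rational(2, 9), Pow(3, Rational(1, 2))), 20168) = Add(Rational(181514, 9), Pow(3, Rational(1, 2)))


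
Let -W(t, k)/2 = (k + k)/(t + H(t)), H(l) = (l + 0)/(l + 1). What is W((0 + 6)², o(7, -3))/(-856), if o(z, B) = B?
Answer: -37/97584 ≈ -0.00037916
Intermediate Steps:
H(l) = l/(1 + l)
W(t, k) = -4*k/(t + t/(1 + t)) (W(t, k) = -2*(k + k)/(t + t/(1 + t)) = -2*2*k/(t + t/(1 + t)) = -4*k/(t + t/(1 + t)))
W((0 + 6)², o(7, -3))/(-856) = -4*(-3)*(1 + (0 + 6)²)/((0 + 6)²*(2 + (0 + 6)²))/(-856) = -4*(-3)*(1 + 6²)/(6²*(2 + 6²))*(-1/856) = -4*(-3)*(1 + 36)/(36*(2 + 36))*(-1/856) = -4*(-3)*1/36*37/38*(-1/856) = -4*(-3)*1/36*1/38*37*(-1/856) = (37/114)*(-1/856) = -37/97584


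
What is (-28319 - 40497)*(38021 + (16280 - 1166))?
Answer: -3656538160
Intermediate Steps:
(-28319 - 40497)*(38021 + (16280 - 1166)) = -68816*(38021 + 15114) = -68816*53135 = -3656538160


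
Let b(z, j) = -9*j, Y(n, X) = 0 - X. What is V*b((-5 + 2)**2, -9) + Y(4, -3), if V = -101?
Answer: -8178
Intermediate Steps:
Y(n, X) = -X
V*b((-5 + 2)**2, -9) + Y(4, -3) = -(-909)*(-9) - 1*(-3) = -101*81 + 3 = -8181 + 3 = -8178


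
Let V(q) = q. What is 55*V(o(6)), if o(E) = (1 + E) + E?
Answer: 715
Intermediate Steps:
o(E) = 1 + 2*E
55*V(o(6)) = 55*(1 + 2*6) = 55*(1 + 12) = 55*13 = 715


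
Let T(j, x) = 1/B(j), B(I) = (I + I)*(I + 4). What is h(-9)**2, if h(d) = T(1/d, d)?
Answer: 6561/4900 ≈ 1.3390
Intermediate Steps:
B(I) = 2*I*(4 + I) (B(I) = (2*I)*(4 + I) = 2*I*(4 + I))
T(j, x) = 1/(2*j*(4 + j))
h(d) = d/(2*(4 + 1/d)) (h(d) = 1/(2*(1/d)*(4 + 1/d)) = d/(2*(4 + 1/d)))
h(-9)**2 = ((1/2)*(-9)**2/(1 + 4*(-9)))**2 = ((1/2)*81/(1 - 36))**2 = ((1/2)*81/(-35))**2 = ((1/2)*81*(-1/35))**2 = (-81/70)**2 = 6561/4900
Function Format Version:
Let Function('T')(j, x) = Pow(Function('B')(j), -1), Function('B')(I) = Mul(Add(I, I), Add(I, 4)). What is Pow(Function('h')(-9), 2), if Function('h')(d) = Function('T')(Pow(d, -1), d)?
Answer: Rational(6561, 4900) ≈ 1.3390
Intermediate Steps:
Function('B')(I) = Mul(2, I, Add(4, I)) (Function('B')(I) = Mul(Mul(2, I), Add(4, I)) = Mul(2, I, Add(4, I)))
Function('T')(j, x) = Mul(Rational(1, 2), Pow(j, -1), Pow(Add(4, j), -1)) (Function('T')(j, x) = Pow(Mul(2, j, Add(4, j)), -1) = Mul(Rational(1, 2), Pow(j, -1), Pow(Add(4, j), -1)))
Function('h')(d) = Mul(Rational(1, 2), d, Pow(Add(4, Pow(d, -1)), -1)) (Function('h')(d) = Mul(Rational(1, 2), Pow(Pow(d, -1), -1), Pow(Add(4, Pow(d, -1)), -1)) = Mul(Rational(1, 2), d, Pow(Add(4, Pow(d, -1)), -1)))
Pow(Function('h')(-9), 2) = Pow(Mul(Rational(1, 2), Pow(-9, 2), Pow(Add(1, Mul(4, -9)), -1)), 2) = Pow(Mul(Rational(1, 2), 81, Pow(Add(1, -36), -1)), 2) = Pow(Mul(Rational(1, 2), 81, Pow(-35, -1)), 2) = Pow(Mul(Rational(1, 2), 81, Rational(-1, 35)), 2) = Pow(Rational(-81, 70), 2) = Rational(6561, 4900)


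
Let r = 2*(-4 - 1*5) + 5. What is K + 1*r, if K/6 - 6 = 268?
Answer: 1631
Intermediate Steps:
K = 1644 (K = 36 + 6*268 = 36 + 1608 = 1644)
r = -13 (r = 2*(-4 - 5) + 5 = 2*(-9) + 5 = -18 + 5 = -13)
K + 1*r = 1644 + 1*(-13) = 1644 - 13 = 1631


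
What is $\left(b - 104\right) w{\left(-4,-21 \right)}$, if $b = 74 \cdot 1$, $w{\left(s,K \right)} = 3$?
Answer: $-90$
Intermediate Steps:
$b = 74$
$\left(b - 104\right) w{\left(-4,-21 \right)} = \left(74 - 104\right) 3 = \left(-30\right) 3 = -90$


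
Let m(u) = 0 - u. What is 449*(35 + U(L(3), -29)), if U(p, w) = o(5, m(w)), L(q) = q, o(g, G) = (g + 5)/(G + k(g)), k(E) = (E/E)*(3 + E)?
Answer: 585945/37 ≈ 15836.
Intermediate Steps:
k(E) = 3 + E (k(E) = 1*(3 + E) = 3 + E)
m(u) = -u
o(g, G) = (5 + g)/(3 + G + g) (o(g, G) = (g + 5)/(G + (3 + g)) = (5 + g)/(3 + G + g))
U(p, w) = 10/(8 - w) (U(p, w) = (5 + 5)/(3 - w + 5) = 10/(8 - w))
449*(35 + U(L(3), -29)) = 449*(35 - 10/(-8 - 29)) = 449*(35 - 10/(-37)) = 449*(35 - 10*(-1/37)) = 449*(35 + 10/37) = 449*(1305/37) = 585945/37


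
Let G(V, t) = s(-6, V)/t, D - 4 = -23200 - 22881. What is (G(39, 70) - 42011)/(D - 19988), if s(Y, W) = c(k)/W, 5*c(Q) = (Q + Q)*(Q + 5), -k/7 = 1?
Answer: 40960723/64413375 ≈ 0.63590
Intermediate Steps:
k = -7 (k = -7*1 = -7)
c(Q) = 2*Q*(5 + Q)/5 (c(Q) = ((Q + Q)*(Q + 5))/5 = ((2*Q)*(5 + Q))/5 = (2*Q*(5 + Q))/5 = 2*Q*(5 + Q)/5)
D = -46077 (D = 4 + (-23200 - 22881) = 4 - 46081 = -46077)
s(Y, W) = 28/(5*W) (s(Y, W) = ((⅖)*(-7)*(5 - 7))/W = ((⅖)*(-7)*(-2))/W = 28/(5*W))
G(V, t) = 28/(5*V*t) (G(V, t) = (28/(5*V))/t = 28/(5*V*t))
(G(39, 70) - 42011)/(D - 19988) = ((28/5)/(39*70) - 42011)/(-46077 - 19988) = ((28/5)*(1/39)*(1/70) - 42011)/(-66065) = (2/975 - 42011)*(-1/66065) = -40960723/975*(-1/66065) = 40960723/64413375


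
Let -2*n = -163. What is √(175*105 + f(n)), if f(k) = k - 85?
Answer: √73486/2 ≈ 135.54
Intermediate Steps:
n = 163/2 (n = -½*(-163) = 163/2 ≈ 81.500)
f(k) = -85 + k
√(175*105 + f(n)) = √(175*105 + (-85 + 163/2)) = √(18375 - 7/2) = √(36743/2) = √73486/2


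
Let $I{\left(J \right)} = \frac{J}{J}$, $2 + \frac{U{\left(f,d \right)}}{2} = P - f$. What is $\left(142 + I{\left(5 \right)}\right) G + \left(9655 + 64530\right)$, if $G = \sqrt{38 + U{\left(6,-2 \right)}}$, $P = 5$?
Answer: $74185 + 572 \sqrt{2} \approx 74994.0$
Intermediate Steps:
$U{\left(f,d \right)} = 6 - 2 f$ ($U{\left(f,d \right)} = -4 + 2 \left(5 - f\right) = -4 - \left(-10 + 2 f\right) = 6 - 2 f$)
$I{\left(J \right)} = 1$
$G = 4 \sqrt{2}$ ($G = \sqrt{38 + \left(6 - 12\right)} = \sqrt{38 - 6} = \sqrt{32} = 4 \sqrt{2} \approx 5.6569$)
$\left(142 + I{\left(5 \right)}\right) G + \left(9655 + 64530\right) = \left(142 + 1\right) 4 \sqrt{2} + \left(9655 + 64530\right) = 143 \cdot 4 \sqrt{2} + 74185 = 572 \sqrt{2} + 74185 = 74185 + 572 \sqrt{2}$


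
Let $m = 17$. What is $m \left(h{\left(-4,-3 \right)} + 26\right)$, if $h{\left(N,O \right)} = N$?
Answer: $374$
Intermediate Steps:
$m \left(h{\left(-4,-3 \right)} + 26\right) = 17 \left(-4 + 26\right) = 17 \cdot 22 = 374$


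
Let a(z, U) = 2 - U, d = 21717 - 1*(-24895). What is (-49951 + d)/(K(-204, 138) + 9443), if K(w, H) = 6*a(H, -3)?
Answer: -3339/9473 ≈ -0.35248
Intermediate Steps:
d = 46612 (d = 21717 + 24895 = 46612)
K(w, H) = 30 (K(w, H) = 6*(2 - 1*(-3)) = 6*(2 + 3) = 6*5 = 30)
(-49951 + d)/(K(-204, 138) + 9443) = (-49951 + 46612)/(30 + 9443) = -3339/9473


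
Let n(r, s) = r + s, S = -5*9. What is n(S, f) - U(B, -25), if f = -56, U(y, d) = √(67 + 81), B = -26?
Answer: -101 - 2*√37 ≈ -113.17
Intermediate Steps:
U(y, d) = 2*√37 (U(y, d) = √148 = 2*√37)
S = -45
n(S, f) - U(B, -25) = (-45 - 56) - 2*√37 = -101 - 2*√37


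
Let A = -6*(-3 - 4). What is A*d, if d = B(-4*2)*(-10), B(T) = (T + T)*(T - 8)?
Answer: -107520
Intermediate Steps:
B(T) = 2*T*(-8 + T) (B(T) = (2*T)*(-8 + T) = 2*T*(-8 + T))
d = -2560 (d = (2*(-4*2)*(-8 - 4*2))*(-10) = (2*(-8)*(-8 - 8))*(-10) = (2*(-8)*(-16))*(-10) = 256*(-10) = -2560)
A = 42 (A = -6*(-7) = 42)
A*d = 42*(-2560) = -107520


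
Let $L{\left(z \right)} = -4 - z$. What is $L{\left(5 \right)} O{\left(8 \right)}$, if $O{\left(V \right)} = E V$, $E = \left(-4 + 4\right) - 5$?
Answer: $360$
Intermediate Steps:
$E = -5$ ($E = 0 - 5 = -5$)
$O{\left(V \right)} = - 5 V$
$L{\left(5 \right)} O{\left(8 \right)} = \left(-4 - 5\right) \left(\left(-5\right) 8\right) = \left(-4 - 5\right) \left(-40\right) = \left(-9\right) \left(-40\right) = 360$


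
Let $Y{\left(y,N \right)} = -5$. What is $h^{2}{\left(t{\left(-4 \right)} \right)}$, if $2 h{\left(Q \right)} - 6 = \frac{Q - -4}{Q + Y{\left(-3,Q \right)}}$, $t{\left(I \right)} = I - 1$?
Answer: $\frac{3721}{400} \approx 9.3025$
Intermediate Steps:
$t{\left(I \right)} = -1 + I$
$h{\left(Q \right)} = 3 + \frac{4 + Q}{2 \left(-5 + Q\right)}$ ($h{\left(Q \right)} = 3 + \frac{\left(Q - -4\right) \frac{1}{Q - 5}}{2} = 3 + \frac{\left(Q + 4\right) \frac{1}{-5 + Q}}{2} = 3 + \frac{\left(4 + Q\right) \frac{1}{-5 + Q}}{2} = 3 + \frac{\frac{1}{-5 + Q} \left(4 + Q\right)}{2} = 3 + \frac{4 + Q}{2 \left(-5 + Q\right)}$)
$h^{2}{\left(t{\left(-4 \right)} \right)} = \left(\frac{-26 + 7 \left(-1 - 4\right)}{2 \left(-5 - 5\right)}\right)^{2} = \left(\frac{-26 + 7 \left(-5\right)}{2 \left(-5 - 5\right)}\right)^{2} = \left(\frac{-26 - 35}{2 \left(-10\right)}\right)^{2} = \left(\frac{1}{2} \left(- \frac{1}{10}\right) \left(-61\right)\right)^{2} = \left(\frac{61}{20}\right)^{2} = \frac{3721}{400}$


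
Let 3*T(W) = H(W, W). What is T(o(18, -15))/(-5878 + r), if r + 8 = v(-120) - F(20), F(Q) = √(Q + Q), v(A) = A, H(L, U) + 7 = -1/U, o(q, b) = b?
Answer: 52052/135269985 - 52*√10/405809955 ≈ 0.00038440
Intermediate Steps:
H(L, U) = -7 - 1/U
T(W) = -7/3 - 1/(3*W) (T(W) = (-7 - 1/W)/3 = -7/3 - 1/(3*W))
F(Q) = √2*√Q (F(Q) = √(2*Q) = √2*√Q)
r = -128 - 2*√10 (r = -8 + (-120 - √2*√20) = -8 + (-120 - √2*2*√5) = -8 + (-120 - 2*√10) = -128 - 2*√10 ≈ -134.32)
T(o(18, -15))/(-5878 + r) = ((⅓)*(-1 - 7*(-15))/(-15))/(-5878 + (-128 - 2*√10)) = ((⅓)*(-1/15)*(-1 + 105))/(-6006 - 2*√10) = ((⅓)*(-1/15)*104)/(-6006 - 2*√10) = -104/(45*(-6006 - 2*√10))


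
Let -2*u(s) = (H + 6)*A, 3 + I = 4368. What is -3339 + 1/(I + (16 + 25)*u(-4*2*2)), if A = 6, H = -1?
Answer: -12521249/3750 ≈ -3339.0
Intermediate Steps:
I = 4365 (I = -3 + 4368 = 4365)
u(s) = -15 (u(s) = -(-1 + 6)*6/2 = -5*6/2 = -1/2*30 = -15)
-3339 + 1/(I + (16 + 25)*u(-4*2*2)) = -3339 + 1/(4365 + (16 + 25)*(-15)) = -3339 + 1/(4365 + 41*(-15)) = -3339 + 1/(4365 - 615) = -3339 + 1/3750 = -12521249/3750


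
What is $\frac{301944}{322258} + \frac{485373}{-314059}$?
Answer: $- \frac{30793550769}{50604012611} \approx -0.60852$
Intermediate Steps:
$\frac{301944}{322258} + \frac{485373}{-314059} = 301944 \cdot \frac{1}{322258} + 485373 \left(- \frac{1}{314059}\right) = \frac{150972}{161129} - \frac{485373}{314059} = - \frac{30793550769}{50604012611}$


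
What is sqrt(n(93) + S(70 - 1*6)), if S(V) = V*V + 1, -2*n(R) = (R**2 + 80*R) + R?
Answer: I*sqrt(3994) ≈ 63.198*I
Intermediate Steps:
n(R) = -81*R/2 - R**2/2 (n(R) = -((R**2 + 80*R) + R)/2 = -(R**2 + 81*R)/2 = -81*R/2 - R**2/2)
S(V) = 1 + V**2 (S(V) = V**2 + 1 = 1 + V**2)
sqrt(n(93) + S(70 - 1*6)) = sqrt(-1/2*93*(81 + 93) + (1 + (70 - 1*6)**2)) = sqrt(-1/2*93*174 + (1 + (70 - 6)**2)) = sqrt(-8091 + (1 + 64**2)) = sqrt(-8091 + (1 + 4096)) = sqrt(-8091 + 4097) = sqrt(-3994) = I*sqrt(3994)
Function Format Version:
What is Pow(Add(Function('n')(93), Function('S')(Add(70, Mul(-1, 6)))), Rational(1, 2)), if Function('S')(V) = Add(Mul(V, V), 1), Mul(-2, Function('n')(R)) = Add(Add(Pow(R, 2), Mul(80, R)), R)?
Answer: Mul(I, Pow(3994, Rational(1, 2))) ≈ Mul(63.198, I)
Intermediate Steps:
Function('n')(R) = Add(Mul(Rational(-81, 2), R), Mul(Rational(-1, 2), Pow(R, 2))) (Function('n')(R) = Mul(Rational(-1, 2), Add(Add(Pow(R, 2), Mul(80, R)), R)) = Mul(Rational(-1, 2), Add(Pow(R, 2), Mul(81, R))) = Add(Mul(Rational(-81, 2), R), Mul(Rational(-1, 2), Pow(R, 2))))
Function('S')(V) = Add(1, Pow(V, 2)) (Function('S')(V) = Add(Pow(V, 2), 1) = Add(1, Pow(V, 2)))
Pow(Add(Function('n')(93), Function('S')(Add(70, Mul(-1, 6)))), Rational(1, 2)) = Pow(Add(Mul(Rational(-1, 2), 93, Add(81, 93)), Add(1, Pow(Add(70, Mul(-1, 6)), 2))), Rational(1, 2)) = Pow(Add(Mul(Rational(-1, 2), 93, 174), Add(1, Pow(Add(70, -6), 2))), Rational(1, 2)) = Pow(Add(-8091, Add(1, Pow(64, 2))), Rational(1, 2)) = Pow(Add(-8091, Add(1, 4096)), Rational(1, 2)) = Pow(Add(-8091, 4097), Rational(1, 2)) = Pow(-3994, Rational(1, 2)) = Mul(I, Pow(3994, Rational(1, 2)))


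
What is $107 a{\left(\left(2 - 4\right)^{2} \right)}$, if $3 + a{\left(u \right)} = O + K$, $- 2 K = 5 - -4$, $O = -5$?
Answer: $- \frac{2675}{2} \approx -1337.5$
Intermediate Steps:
$K = - \frac{9}{2}$ ($K = - \frac{5 - -4}{2} = - \frac{5 + 4}{2} = \left(- \frac{1}{2}\right) 9 = - \frac{9}{2} \approx -4.5$)
$a{\left(u \right)} = - \frac{25}{2}$ ($a{\left(u \right)} = -3 - \frac{19}{2} = - \frac{25}{2}$)
$107 a{\left(\left(2 - 4\right)^{2} \right)} = 107 \left(- \frac{25}{2}\right) = - \frac{2675}{2}$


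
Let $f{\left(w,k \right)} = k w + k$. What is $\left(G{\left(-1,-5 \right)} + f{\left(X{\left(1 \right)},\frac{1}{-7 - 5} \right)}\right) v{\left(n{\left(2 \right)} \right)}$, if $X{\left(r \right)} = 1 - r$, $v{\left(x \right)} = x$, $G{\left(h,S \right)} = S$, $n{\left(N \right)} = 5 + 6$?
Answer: $- \frac{671}{12} \approx -55.917$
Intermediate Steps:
$n{\left(N \right)} = 11$
$f{\left(w,k \right)} = k + k w$
$\left(G{\left(-1,-5 \right)} + f{\left(X{\left(1 \right)},\frac{1}{-7 - 5} \right)}\right) v{\left(n{\left(2 \right)} \right)} = \left(-5 + \frac{1 + \left(1 - 1\right)}{-7 - 5}\right) 11 = \left(-5 + \frac{1 + \left(1 - 1\right)}{-12}\right) 11 = \left(-5 - \frac{1 + 0}{12}\right) 11 = \left(-5 - \frac{1}{12}\right) 11 = \left(- \frac{61}{12}\right) 11 = - \frac{671}{12}$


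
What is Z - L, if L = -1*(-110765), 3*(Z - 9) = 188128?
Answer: -144140/3 ≈ -48047.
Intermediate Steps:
Z = 188155/3 (Z = 9 + (⅓)*188128 = 9 + 188128/3 = 188155/3 ≈ 62718.)
L = 110765
Z - L = 188155/3 - 1*110765 = 188155/3 - 110765 = -144140/3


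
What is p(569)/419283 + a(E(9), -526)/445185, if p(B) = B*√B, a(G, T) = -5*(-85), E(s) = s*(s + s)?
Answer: 85/89037 + 569*√569/419283 ≈ 0.033326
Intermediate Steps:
E(s) = 2*s² (E(s) = s*(2*s) = 2*s²)
a(G, T) = 425
p(B) = B^(3/2)
p(569)/419283 + a(E(9), -526)/445185 = 569^(3/2)/419283 + 425/445185 = (569*√569)*(1/419283) + 425*(1/445185) = 569*√569/419283 + 85/89037 = 85/89037 + 569*√569/419283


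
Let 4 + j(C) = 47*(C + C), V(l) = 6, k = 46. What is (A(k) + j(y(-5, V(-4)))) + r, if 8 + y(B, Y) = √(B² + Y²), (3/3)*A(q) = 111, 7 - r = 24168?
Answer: -24806 + 94*√61 ≈ -24072.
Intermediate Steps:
r = -24161 (r = 7 - 1*24168 = 7 - 24168 = -24161)
A(q) = 111
y(B, Y) = -8 + √(B² + Y²)
j(C) = -4 + 94*C (j(C) = -4 + 47*(C + C) = -4 + 47*(2*C) = -4 + 94*C)
(A(k) + j(y(-5, V(-4)))) + r = (111 + (-4 + 94*(-8 + √((-5)² + 6²)))) - 24161 = (111 + (-4 + 94*(-8 + √(25 + 36)))) - 24161 = (111 + (-4 + 94*(-8 + √61))) - 24161 = (111 + (-4 + (-752 + 94*√61))) - 24161 = (111 + (-756 + 94*√61)) - 24161 = (-645 + 94*√61) - 24161 = -24806 + 94*√61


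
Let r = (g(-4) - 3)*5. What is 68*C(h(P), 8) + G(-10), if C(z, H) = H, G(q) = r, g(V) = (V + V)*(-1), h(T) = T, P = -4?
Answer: 569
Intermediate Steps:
g(V) = -2*V (g(V) = (2*V)*(-1) = -2*V)
r = 25 (r = (-2*(-4) - 3)*5 = (8 - 3)*5 = 5*5 = 25)
G(q) = 25
68*C(h(P), 8) + G(-10) = 68*8 + 25 = 544 + 25 = 569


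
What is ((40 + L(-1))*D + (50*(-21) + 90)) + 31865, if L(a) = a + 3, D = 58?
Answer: 33341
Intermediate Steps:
L(a) = 3 + a
((40 + L(-1))*D + (50*(-21) + 90)) + 31865 = ((40 + (3 - 1))*58 + (50*(-21) + 90)) + 31865 = ((40 + 2)*58 + (-1050 + 90)) + 31865 = (42*58 - 960) + 31865 = (2436 - 960) + 31865 = 1476 + 31865 = 33341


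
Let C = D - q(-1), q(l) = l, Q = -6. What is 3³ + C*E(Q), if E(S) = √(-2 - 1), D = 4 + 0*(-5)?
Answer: 27 + 5*I*√3 ≈ 27.0 + 8.6602*I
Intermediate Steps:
D = 4 (D = 4 + 0 = 4)
E(S) = I*√3 (E(S) = √(-3) = I*√3)
C = 5 (C = 4 - 1*(-1) = 4 + 1 = 5)
3³ + C*E(Q) = 3³ + 5*(I*√3) = 27 + 5*I*√3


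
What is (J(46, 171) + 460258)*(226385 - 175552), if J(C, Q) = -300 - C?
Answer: 23378706696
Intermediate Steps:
(J(46, 171) + 460258)*(226385 - 175552) = ((-300 - 1*46) + 460258)*(226385 - 175552) = ((-300 - 46) + 460258)*50833 = (-346 + 460258)*50833 = 459912*50833 = 23378706696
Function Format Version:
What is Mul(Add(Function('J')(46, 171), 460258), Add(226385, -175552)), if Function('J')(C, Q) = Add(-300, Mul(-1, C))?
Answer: 23378706696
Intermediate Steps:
Mul(Add(Function('J')(46, 171), 460258), Add(226385, -175552)) = Mul(Add(Add(-300, Mul(-1, 46)), 460258), Add(226385, -175552)) = Mul(Add(Add(-300, -46), 460258), 50833) = Mul(Add(-346, 460258), 50833) = Mul(459912, 50833) = 23378706696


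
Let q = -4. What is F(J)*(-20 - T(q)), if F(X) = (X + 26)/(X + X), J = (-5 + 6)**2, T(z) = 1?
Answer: -567/2 ≈ -283.50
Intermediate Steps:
J = 1 (J = 1**2 = 1)
F(X) = (26 + X)/(2*X) (F(X) = (26 + X)/((2*X)) = (26 + X)*(1/(2*X)) = (26 + X)/(2*X))
F(J)*(-20 - T(q)) = ((1/2)*(26 + 1)/1)*(-20 - 1*1) = ((1/2)*1*27)*(-20 - 1) = (27/2)*(-21) = -567/2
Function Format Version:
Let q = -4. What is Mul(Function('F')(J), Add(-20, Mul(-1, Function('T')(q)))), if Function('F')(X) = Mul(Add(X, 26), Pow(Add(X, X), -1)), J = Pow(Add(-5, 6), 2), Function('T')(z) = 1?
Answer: Rational(-567, 2) ≈ -283.50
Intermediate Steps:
J = 1 (J = Pow(1, 2) = 1)
Function('F')(X) = Mul(Rational(1, 2), Pow(X, -1), Add(26, X)) (Function('F')(X) = Mul(Add(26, X), Pow(Mul(2, X), -1)) = Mul(Add(26, X), Mul(Rational(1, 2), Pow(X, -1))) = Mul(Rational(1, 2), Pow(X, -1), Add(26, X)))
Mul(Function('F')(J), Add(-20, Mul(-1, Function('T')(q)))) = Mul(Mul(Rational(1, 2), Pow(1, -1), Add(26, 1)), Add(-20, Mul(-1, 1))) = Mul(Mul(Rational(1, 2), 1, 27), Add(-20, -1)) = Mul(Rational(27, 2), -21) = Rational(-567, 2)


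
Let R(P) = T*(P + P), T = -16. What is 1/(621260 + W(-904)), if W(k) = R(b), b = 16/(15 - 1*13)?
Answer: 1/621004 ≈ 1.6103e-6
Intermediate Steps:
b = 8 (b = 16/(15 - 13) = 16/2 = 16*(½) = 8)
R(P) = -32*P (R(P) = -16*(P + P) = -32*P)
W(k) = -256 (W(k) = -32*8 = -256)
1/(621260 + W(-904)) = 1/(621260 - 256) = 1/621004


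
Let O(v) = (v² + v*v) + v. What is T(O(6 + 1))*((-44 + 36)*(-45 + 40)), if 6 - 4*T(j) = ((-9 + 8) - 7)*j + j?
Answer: 7410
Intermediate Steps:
O(v) = v + 2*v² (O(v) = (v² + v²) + v = 2*v² + v = v + 2*v²)
T(j) = 3/2 + 7*j/4 (T(j) = 3/2 - (((-9 + 8) - 7)*j + j)/4 = 3/2 - ((-1 - 7)*j + j)/4 = 3/2 - (-8*j + j)/4 = 3/2 - (-7)*j/4 = 3/2 + 7*j/4)
T(O(6 + 1))*((-44 + 36)*(-45 + 40)) = (3/2 + 7*((6 + 1)*(1 + 2*(6 + 1)))/4)*((-44 + 36)*(-45 + 40)) = (3/2 + 7*(7*(1 + 2*7))/4)*(-8*(-5)) = (3/2 + 7*(7*(1 + 14))/4)*40 = (3/2 + 7*(7*15)/4)*40 = (3/2 + (7/4)*105)*40 = (3/2 + 735/4)*40 = (741/4)*40 = 7410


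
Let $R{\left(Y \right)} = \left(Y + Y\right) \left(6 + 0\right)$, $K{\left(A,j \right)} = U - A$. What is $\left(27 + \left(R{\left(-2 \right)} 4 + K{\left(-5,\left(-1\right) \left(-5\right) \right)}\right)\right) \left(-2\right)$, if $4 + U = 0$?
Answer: $136$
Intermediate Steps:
$U = -4$ ($U = -4 + 0 = -4$)
$K{\left(A,j \right)} = -4 - A$
$R{\left(Y \right)} = 12 Y$ ($R{\left(Y \right)} = 2 Y 6 = 12 Y$)
$\left(27 + \left(R{\left(-2 \right)} 4 + K{\left(-5,\left(-1\right) \left(-5\right) \right)}\right)\right) \left(-2\right) = \left(27 + \left(12 \left(-2\right) 4 - -1\right)\right) \left(-2\right) = \left(27 + \left(\left(-24\right) 4 + \left(-4 + 5\right)\right)\right) \left(-2\right) = \left(27 + \left(-96 + 1\right)\right) \left(-2\right) = \left(27 - 95\right) \left(-2\right) = \left(-68\right) \left(-2\right) = 136$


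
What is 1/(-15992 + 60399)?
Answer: 1/44407 ≈ 2.2519e-5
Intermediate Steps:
1/(-15992 + 60399) = 1/44407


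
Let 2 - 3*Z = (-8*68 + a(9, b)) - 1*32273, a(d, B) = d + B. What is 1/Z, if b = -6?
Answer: 3/32816 ≈ 9.1419e-5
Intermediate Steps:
a(d, B) = B + d
Z = 32816/3 (Z = 2/3 - ((-8*68 + (-6 + 9)) - 1*32273)/3 = 2/3 - ((-544 + 3) - 32273)/3 = 2/3 - (-541 - 32273)/3 = 2/3 - 1/3*(-32814) = 2/3 + 10938 = 32816/3 ≈ 10939.)
1/Z = 1/(32816/3) = 3/32816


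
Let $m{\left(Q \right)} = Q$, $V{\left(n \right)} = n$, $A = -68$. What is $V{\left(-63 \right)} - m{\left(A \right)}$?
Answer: $5$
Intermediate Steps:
$V{\left(-63 \right)} - m{\left(A \right)} = -63 - -68 = -63 + 68 = 5$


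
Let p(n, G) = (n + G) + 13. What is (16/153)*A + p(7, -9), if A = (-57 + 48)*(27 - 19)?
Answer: 59/17 ≈ 3.4706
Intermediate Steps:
A = -72 (A = -9*8 = -72)
p(n, G) = 13 + G + n (p(n, G) = (G + n) + 13 = 13 + G + n)
(16/153)*A + p(7, -9) = (16/153)*(-72) + (13 - 9 + 7) = (16*(1/153))*(-72) + 11 = (16/153)*(-72) + 11 = -128/17 + 11 = 59/17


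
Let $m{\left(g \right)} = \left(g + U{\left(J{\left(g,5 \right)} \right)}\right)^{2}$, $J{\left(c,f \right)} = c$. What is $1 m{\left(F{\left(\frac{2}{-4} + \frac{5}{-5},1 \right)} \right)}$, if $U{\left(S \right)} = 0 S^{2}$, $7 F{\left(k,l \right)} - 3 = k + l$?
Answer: $\frac{25}{196} \approx 0.12755$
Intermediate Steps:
$F{\left(k,l \right)} = \frac{3}{7} + \frac{k}{7} + \frac{l}{7}$ ($F{\left(k,l \right)} = \frac{3}{7} + \frac{k + l}{7} = \frac{3}{7} + \left(\frac{k}{7} + \frac{l}{7}\right) = \frac{3}{7} + \frac{k}{7} + \frac{l}{7}$)
$U{\left(S \right)} = 0$
$m{\left(g \right)} = g^{2}$ ($m{\left(g \right)} = \left(g + 0\right)^{2} = g^{2}$)
$1 m{\left(F{\left(\frac{2}{-4} + \frac{5}{-5},1 \right)} \right)} = 1 \left(\frac{3}{7} + \frac{\frac{2}{-4} + \frac{5}{-5}}{7} + \frac{1}{7} \cdot 1\right)^{2} = 1 \left(\frac{3}{7} + \frac{2 \left(- \frac{1}{4}\right) + 5 \left(- \frac{1}{5}\right)}{7} + \frac{1}{7}\right)^{2} = 1 \left(\frac{3}{7} + \frac{- \frac{1}{2} - 1}{7} + \frac{1}{7}\right)^{2} = 1 \left(\frac{3}{7} + \frac{1}{7} \left(- \frac{3}{2}\right) + \frac{1}{7}\right)^{2} = 1 \left(\frac{3}{7} - \frac{3}{14} + \frac{1}{7}\right)^{2} = 1 \left(\frac{5}{14}\right)^{2} = 1 \cdot \frac{25}{196} = \frac{25}{196}$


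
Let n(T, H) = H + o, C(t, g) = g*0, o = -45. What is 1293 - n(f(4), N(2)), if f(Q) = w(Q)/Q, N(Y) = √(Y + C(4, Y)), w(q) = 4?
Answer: 1338 - √2 ≈ 1336.6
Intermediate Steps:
C(t, g) = 0
N(Y) = √Y (N(Y) = √(Y + 0) = √Y)
f(Q) = 4/Q
n(T, H) = -45 + H (n(T, H) = H - 45 = -45 + H)
1293 - n(f(4), N(2)) = 1293 - (-45 + √2) = 1293 + (45 - √2) = 1338 - √2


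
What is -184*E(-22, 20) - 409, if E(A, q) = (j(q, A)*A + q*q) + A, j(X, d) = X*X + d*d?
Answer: 3508471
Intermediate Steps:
j(X, d) = X**2 + d**2
E(A, q) = A + q**2 + A*(A**2 + q**2) (E(A, q) = ((q**2 + A**2)*A + q*q) + A = ((A**2 + q**2)*A + q**2) + A = (A*(A**2 + q**2) + q**2) + A = (q**2 + A*(A**2 + q**2)) + A = A + q**2 + A*(A**2 + q**2))
-184*E(-22, 20) - 409 = -184*(-22 + 20**2 - 22*((-22)**2 + 20**2)) - 409 = -184*(-22 + 400 - 22*(484 + 400)) - 409 = -184*(-22 + 400 - 22*884) - 409 = -184*(-22 + 400 - 19448) - 409 = -184*(-19070) - 409 = 3508880 - 409 = 3508471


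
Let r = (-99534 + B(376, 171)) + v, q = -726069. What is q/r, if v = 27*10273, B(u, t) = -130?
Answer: -726069/177707 ≈ -4.0858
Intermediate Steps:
v = 277371
r = 177707 (r = (-99534 - 130) + 277371 = -99664 + 277371 = 177707)
q/r = -726069/177707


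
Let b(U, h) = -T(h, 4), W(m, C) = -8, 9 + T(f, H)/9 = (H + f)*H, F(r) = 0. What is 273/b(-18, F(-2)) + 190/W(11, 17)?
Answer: -337/12 ≈ -28.083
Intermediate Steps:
T(f, H) = -81 + 9*H*(H + f) (T(f, H) = -81 + 9*((H + f)*H) = -81 + 9*(H*(H + f)) = -81 + 9*H*(H + f))
b(U, h) = -63 - 36*h (b(U, h) = -(-81 + 9*4² + 9*4*h) = -(-81 + 9*16 + 36*h) = -(-81 + 144 + 36*h) = -(63 + 36*h) = -63 - 36*h)
273/b(-18, F(-2)) + 190/W(11, 17) = 273/(-63 - 36*0) + 190/(-8) = 273/(-63 + 0) + 190*(-⅛) = 273/(-63) - 95/4 = 273*(-1/63) - 95/4 = -13/3 - 95/4 = -337/12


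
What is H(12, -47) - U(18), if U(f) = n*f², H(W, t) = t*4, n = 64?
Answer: -20924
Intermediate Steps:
H(W, t) = 4*t
U(f) = 64*f²
H(12, -47) - U(18) = 4*(-47) - 64*18² = -188 - 64*324 = -188 - 1*20736 = -188 - 20736 = -20924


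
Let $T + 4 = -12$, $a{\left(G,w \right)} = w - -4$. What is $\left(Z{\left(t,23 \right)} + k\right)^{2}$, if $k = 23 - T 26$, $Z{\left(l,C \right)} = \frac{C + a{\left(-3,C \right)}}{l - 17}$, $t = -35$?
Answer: $\frac{129709321}{676} \approx 1.9188 \cdot 10^{5}$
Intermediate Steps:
$a{\left(G,w \right)} = 4 + w$ ($a{\left(G,w \right)} = w + 4 = 4 + w$)
$T = -16$ ($T = -4 - 12 = -16$)
$Z{\left(l,C \right)} = \frac{4 + 2 C}{-17 + l}$ ($Z{\left(l,C \right)} = \frac{C + \left(4 + C\right)}{l - 17} = \frac{4 + 2 C}{-17 + l}$)
$k = 439$ ($k = 23 - \left(-16\right) 26 = 23 - -416 = 23 + 416 = 439$)
$\left(Z{\left(t,23 \right)} + k\right)^{2} = \left(\frac{2 \left(2 + 23\right)}{-17 - 35} + 439\right)^{2} = \left(2 \frac{1}{-52} \cdot 25 + 439\right)^{2} = \left(2 \left(- \frac{1}{52}\right) 25 + 439\right)^{2} = \left(- \frac{25}{26} + 439\right)^{2} = \left(\frac{11389}{26}\right)^{2} = \frac{129709321}{676}$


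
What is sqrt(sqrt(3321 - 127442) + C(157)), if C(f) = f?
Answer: sqrt(157 + I*sqrt(124121)) ≈ 16.473 + 10.694*I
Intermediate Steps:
sqrt(sqrt(3321 - 127442) + C(157)) = sqrt(sqrt(3321 - 127442) + 157) = sqrt(sqrt(-124121) + 157) = sqrt(I*sqrt(124121) + 157) = sqrt(157 + I*sqrt(124121))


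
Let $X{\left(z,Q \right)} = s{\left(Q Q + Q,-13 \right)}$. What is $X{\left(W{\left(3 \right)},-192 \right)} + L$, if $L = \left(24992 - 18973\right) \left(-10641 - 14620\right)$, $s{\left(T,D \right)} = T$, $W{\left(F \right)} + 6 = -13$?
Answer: $-152009287$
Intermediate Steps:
$W{\left(F \right)} = -19$ ($W{\left(F \right)} = -6 - 13 = -19$)
$X{\left(z,Q \right)} = Q + Q^{2}$ ($X{\left(z,Q \right)} = Q Q + Q = Q^{2} + Q = Q + Q^{2}$)
$L = -152045959$ ($L = 6019 \left(-25261\right) = -152045959$)
$X{\left(W{\left(3 \right)},-192 \right)} + L = - 192 \left(1 - 192\right) - 152045959 = \left(-192\right) \left(-191\right) - 152045959 = 36672 - 152045959 = -152009287$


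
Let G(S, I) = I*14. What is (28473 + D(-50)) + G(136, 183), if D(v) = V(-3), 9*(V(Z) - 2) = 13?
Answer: 279346/9 ≈ 31038.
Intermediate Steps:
V(Z) = 31/9 (V(Z) = 2 + (⅑)*13 = 2 + 13/9 = 31/9)
G(S, I) = 14*I
D(v) = 31/9
(28473 + D(-50)) + G(136, 183) = (28473 + 31/9) + 14*183 = 256288/9 + 2562 = 279346/9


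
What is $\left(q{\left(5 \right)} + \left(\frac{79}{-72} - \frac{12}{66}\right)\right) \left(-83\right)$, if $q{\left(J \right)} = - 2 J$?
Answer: $\frac{741439}{792} \approx 936.16$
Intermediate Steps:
$\left(q{\left(5 \right)} + \left(\frac{79}{-72} - \frac{12}{66}\right)\right) \left(-83\right) = \left(\left(-2\right) 5 + \left(\frac{79}{-72} - \frac{12}{66}\right)\right) \left(-83\right) = \left(-10 + \left(79 \left(- \frac{1}{72}\right) - \frac{2}{11}\right)\right) \left(-83\right) = \left(-10 - \frac{1013}{792}\right) \left(-83\right) = \left(- \frac{8933}{792}\right) \left(-83\right) = \frac{741439}{792}$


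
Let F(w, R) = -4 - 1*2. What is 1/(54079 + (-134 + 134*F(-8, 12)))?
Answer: 1/53141 ≈ 1.8818e-5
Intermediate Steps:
F(w, R) = -6 (F(w, R) = -4 - 2 = -6)
1/(54079 + (-134 + 134*F(-8, 12))) = 1/(54079 + (-134 + 134*(-6))) = 1/(54079 + (-134 - 804)) = 1/(54079 - 938) = 1/53141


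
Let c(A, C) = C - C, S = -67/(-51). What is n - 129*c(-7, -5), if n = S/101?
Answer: 67/5151 ≈ 0.013007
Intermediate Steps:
S = 67/51 (S = -67*(-1/51) = 67/51 ≈ 1.3137)
n = 67/5151 (n = (67/51)/101 = (67/51)*(1/101) = 67/5151 ≈ 0.013007)
c(A, C) = 0
n - 129*c(-7, -5) = 67/5151 - 129*0 = 67/5151 + 0 = 67/5151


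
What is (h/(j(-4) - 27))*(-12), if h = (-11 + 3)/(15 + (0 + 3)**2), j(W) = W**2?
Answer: -4/11 ≈ -0.36364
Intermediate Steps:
h = -1/3 (h = -8/(15 + 3**2) = -8/(15 + 9) = -8/24 = -8*1/24 = -1/3 ≈ -0.33333)
(h/(j(-4) - 27))*(-12) = -1/(3*((-4)**2 - 27))*(-12) = -1/(3*(16 - 27))*(-12) = -1/3/(-11)*(-12) = -1/3*(-1/11)*(-12) = (1/33)*(-12) = -4/11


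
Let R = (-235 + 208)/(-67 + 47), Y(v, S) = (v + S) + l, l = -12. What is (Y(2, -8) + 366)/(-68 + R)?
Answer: -6960/1333 ≈ -5.2213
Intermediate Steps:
Y(v, S) = -12 + S + v (Y(v, S) = (v + S) - 12 = (S + v) - 12 = -12 + S + v)
R = 27/20 (R = -27/(-20) = -27*(-1/20) = 27/20 ≈ 1.3500)
(Y(2, -8) + 366)/(-68 + R) = ((-12 - 8 + 2) + 366)/(-68 + 27/20) = (-18 + 366)/(-1333/20) = 348*(-20/1333) = -6960/1333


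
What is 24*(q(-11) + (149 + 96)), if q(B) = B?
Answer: 5616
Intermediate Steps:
24*(q(-11) + (149 + 96)) = 24*(-11 + (149 + 96)) = 24*(-11 + 245) = 24*234 = 5616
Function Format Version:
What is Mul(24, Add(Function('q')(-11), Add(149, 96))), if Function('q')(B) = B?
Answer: 5616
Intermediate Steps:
Mul(24, Add(Function('q')(-11), Add(149, 96))) = Mul(24, Add(-11, Add(149, 96))) = Mul(24, Add(-11, 245)) = Mul(24, 234) = 5616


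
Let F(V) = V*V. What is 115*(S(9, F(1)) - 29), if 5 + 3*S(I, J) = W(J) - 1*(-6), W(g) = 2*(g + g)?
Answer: -9430/3 ≈ -3143.3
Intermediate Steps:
W(g) = 4*g (W(g) = 2*(2*g) = 4*g)
F(V) = V²
S(I, J) = ⅓ + 4*J/3 (S(I, J) = -5/3 + (4*J - 1*(-6))/3 = -5/3 + (4*J + 6)/3 = -5/3 + (6 + 4*J)/3 = -5/3 + (2 + 4*J/3) = ⅓ + 4*J/3)
115*(S(9, F(1)) - 29) = 115*((⅓ + (4/3)*1²) - 29) = 115*((⅓ + (4/3)*1) - 29) = 115*((⅓ + 4/3) - 29) = 115*(5/3 - 29) = 115*(-82/3) = -9430/3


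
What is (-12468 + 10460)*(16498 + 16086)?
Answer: -65428672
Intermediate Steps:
(-12468 + 10460)*(16498 + 16086) = -2008*32584 = -65428672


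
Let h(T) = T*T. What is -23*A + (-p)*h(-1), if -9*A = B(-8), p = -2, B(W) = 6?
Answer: 52/3 ≈ 17.333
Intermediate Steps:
h(T) = T²
A = -⅔ (A = -⅑*6 = -⅔ ≈ -0.66667)
-23*A + (-p)*h(-1) = -23*(-⅔) - 1*(-2)*(-1)² = 46/3 + 2*1 = 46/3 + 2 = 52/3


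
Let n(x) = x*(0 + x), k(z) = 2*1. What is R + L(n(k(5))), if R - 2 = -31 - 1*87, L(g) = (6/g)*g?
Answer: -110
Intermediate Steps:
k(z) = 2
n(x) = x**2 (n(x) = x*x = x**2)
L(g) = 6
R = -116 (R = 2 + (-31 - 1*87) = 2 + (-31 - 87) = 2 - 118 = -116)
R + L(n(k(5))) = -116 + 6 = -110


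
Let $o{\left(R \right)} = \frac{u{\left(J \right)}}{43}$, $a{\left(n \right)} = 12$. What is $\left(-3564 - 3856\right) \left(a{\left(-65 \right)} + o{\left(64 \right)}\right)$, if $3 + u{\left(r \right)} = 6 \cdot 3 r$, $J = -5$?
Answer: $- \frac{3138660}{43} \approx -72992.0$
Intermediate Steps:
$u{\left(r \right)} = -3 + 18 r$ ($u{\left(r \right)} = -3 + 6 \cdot 3 r = -3 + 18 r$)
$o{\left(R \right)} = - \frac{93}{43}$ ($o{\left(R \right)} = \frac{-3 + 18 \left(-5\right)}{43} = \left(-3 - 90\right) \frac{1}{43} = \left(-93\right) \frac{1}{43} = - \frac{93}{43}$)
$\left(-3564 - 3856\right) \left(a{\left(-65 \right)} + o{\left(64 \right)}\right) = \left(-3564 - 3856\right) \left(12 - \frac{93}{43}\right) = \left(-7420\right) \frac{423}{43} = - \frac{3138660}{43}$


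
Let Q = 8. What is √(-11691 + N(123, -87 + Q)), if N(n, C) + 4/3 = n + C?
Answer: I*√104835/3 ≈ 107.93*I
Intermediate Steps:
N(n, C) = -4/3 + C + n (N(n, C) = -4/3 + (n + C) = -4/3 + (C + n) = -4/3 + C + n)
√(-11691 + N(123, -87 + Q)) = √(-11691 + (-4/3 + (-87 + 8) + 123)) = √(-11691 + (-4/3 - 79 + 123)) = √(-11691 + 128/3) = √(-34945/3) = I*√104835/3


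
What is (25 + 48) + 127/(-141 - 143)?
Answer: 20605/284 ≈ 72.553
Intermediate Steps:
(25 + 48) + 127/(-141 - 143) = 73 + 127/(-284) = 73 - 1/284*127 = 73 - 127/284 = 20605/284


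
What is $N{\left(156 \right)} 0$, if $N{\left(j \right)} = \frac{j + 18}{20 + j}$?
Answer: $0$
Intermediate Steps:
$N{\left(j \right)} = \frac{18 + j}{20 + j}$
$N{\left(156 \right)} 0 = \frac{18 + 156}{20 + 156} \cdot 0 = \frac{1}{176} \cdot 174 \cdot 0 = \frac{87}{88} \cdot 0 = 0$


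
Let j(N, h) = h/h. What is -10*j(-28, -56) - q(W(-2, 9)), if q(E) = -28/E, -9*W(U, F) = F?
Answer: -38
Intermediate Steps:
j(N, h) = 1
W(U, F) = -F/9
-10*j(-28, -56) - q(W(-2, 9)) = -10*1 - (-28)/((-⅑*9)) = -10 - (-28)/(-1) = -10 - (-28)*(-1) = -10 - 1*28 = -10 - 28 = -38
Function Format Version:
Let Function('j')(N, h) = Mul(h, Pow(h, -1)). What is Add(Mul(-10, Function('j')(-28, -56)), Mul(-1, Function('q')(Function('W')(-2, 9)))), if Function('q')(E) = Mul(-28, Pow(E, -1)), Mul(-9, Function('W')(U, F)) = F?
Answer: -38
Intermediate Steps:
Function('j')(N, h) = 1
Function('W')(U, F) = Mul(Rational(-1, 9), F)
Add(Mul(-10, Function('j')(-28, -56)), Mul(-1, Function('q')(Function('W')(-2, 9)))) = Add(Mul(-10, 1), Mul(-1, Mul(-28, Pow(Mul(Rational(-1, 9), 9), -1)))) = Add(-10, Mul(-1, Mul(-28, Pow(-1, -1)))) = Add(-10, Mul(-1, Mul(-28, -1))) = Add(-10, Mul(-1, 28)) = Add(-10, -28) = -38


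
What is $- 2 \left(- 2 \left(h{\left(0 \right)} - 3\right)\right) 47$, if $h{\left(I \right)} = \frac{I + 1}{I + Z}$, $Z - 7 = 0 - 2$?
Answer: $- \frac{2632}{5} \approx -526.4$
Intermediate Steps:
$Z = 5$ ($Z = 7 + \left(0 - 2\right) = 7 - 2 = 5$)
$h{\left(I \right)} = \frac{1 + I}{5 + I}$ ($h{\left(I \right)} = \frac{I + 1}{I + 5} = \frac{1 + I}{5 + I}$)
$- 2 \left(- 2 \left(h{\left(0 \right)} - 3\right)\right) 47 = - 2 \left(- 2 \left(\frac{1 + 0}{5 + 0} - 3\right)\right) 47 = - 2 \left(- 2 \left(\frac{1}{5} \cdot 1 - 3\right)\right) 47 = - 2 \left(- 2 \left(\frac{1}{5} - 3\right)\right) 47 = - 2 \left(\left(-2\right) \left(- \frac{14}{5}\right)\right) 47 = \left(-2\right) \frac{28}{5} \cdot 47 = \left(- \frac{56}{5}\right) 47 = - \frac{2632}{5}$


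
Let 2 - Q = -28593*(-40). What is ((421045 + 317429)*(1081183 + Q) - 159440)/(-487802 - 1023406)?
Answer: 23090315515/755604 ≈ 30559.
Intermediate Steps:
Q = -1143718 (Q = 2 - (-28593)*(-40) = 2 - 1*1143720 = 2 - 1143720 = -1143718)
((421045 + 317429)*(1081183 + Q) - 159440)/(-487802 - 1023406) = ((421045 + 317429)*(1081183 - 1143718) - 159440)/(-487802 - 1023406) = (738474*(-62535) - 159440)/(-1511208) = (-46180471590 - 159440)*(-1/1511208) = -46180631030*(-1/1511208) = 23090315515/755604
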